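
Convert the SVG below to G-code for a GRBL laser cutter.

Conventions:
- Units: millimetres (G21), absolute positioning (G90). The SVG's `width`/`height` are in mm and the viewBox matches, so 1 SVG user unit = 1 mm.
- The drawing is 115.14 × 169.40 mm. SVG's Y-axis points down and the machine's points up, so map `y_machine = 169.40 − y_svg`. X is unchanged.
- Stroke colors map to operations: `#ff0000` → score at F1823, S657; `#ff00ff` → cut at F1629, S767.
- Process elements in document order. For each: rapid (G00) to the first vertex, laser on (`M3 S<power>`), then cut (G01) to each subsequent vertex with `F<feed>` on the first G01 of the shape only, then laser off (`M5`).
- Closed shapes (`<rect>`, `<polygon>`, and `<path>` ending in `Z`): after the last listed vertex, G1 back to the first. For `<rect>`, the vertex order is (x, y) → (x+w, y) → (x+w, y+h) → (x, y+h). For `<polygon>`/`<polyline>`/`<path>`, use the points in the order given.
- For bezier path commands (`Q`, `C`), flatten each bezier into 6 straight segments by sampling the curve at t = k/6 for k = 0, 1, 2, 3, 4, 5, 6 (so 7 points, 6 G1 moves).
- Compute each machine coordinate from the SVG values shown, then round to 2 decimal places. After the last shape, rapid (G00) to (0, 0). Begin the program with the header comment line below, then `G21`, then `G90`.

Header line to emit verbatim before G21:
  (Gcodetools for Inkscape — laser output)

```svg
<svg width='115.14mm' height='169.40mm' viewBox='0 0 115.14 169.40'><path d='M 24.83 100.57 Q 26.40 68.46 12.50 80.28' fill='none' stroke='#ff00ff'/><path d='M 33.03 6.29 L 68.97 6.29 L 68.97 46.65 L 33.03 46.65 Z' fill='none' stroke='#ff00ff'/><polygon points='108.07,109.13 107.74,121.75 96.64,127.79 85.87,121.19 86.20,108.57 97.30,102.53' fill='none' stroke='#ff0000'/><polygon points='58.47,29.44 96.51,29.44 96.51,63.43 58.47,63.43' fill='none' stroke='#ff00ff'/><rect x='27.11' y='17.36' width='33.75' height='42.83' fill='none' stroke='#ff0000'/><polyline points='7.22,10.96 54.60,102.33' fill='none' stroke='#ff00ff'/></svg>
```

(Gcodetools for Inkscape — laser output)
G21
G90
G00 X24.83 Y68.83
M3 S767
G01 X24.92 Y78.31 F1629
G01 X24.16 Y85.36
G01 X22.53 Y89.96
G01 X20.05 Y92.12
G01 X16.70 Y91.84
G01 X12.50 Y89.12
M5
G00 X33.03 Y163.11
M3 S767
G01 X68.97 Y163.11 F1629
G01 X68.97 Y122.75
G01 X33.03 Y122.75
G01 X33.03 Y163.11
M5
G00 X108.07 Y60.27
M3 S657
G01 X107.74 Y47.65 F1823
G01 X96.64 Y41.61
G01 X85.87 Y48.21
G01 X86.20 Y60.83
G01 X97.30 Y66.87
G01 X108.07 Y60.27
M5
G00 X58.47 Y139.96
M3 S767
G01 X96.51 Y139.96 F1629
G01 X96.51 Y105.97
G01 X58.47 Y105.97
G01 X58.47 Y139.96
M5
G00 X27.11 Y152.04
M3 S657
G01 X60.86 Y152.04 F1823
G01 X60.86 Y109.21
G01 X27.11 Y109.21
G01 X27.11 Y152.04
M5
G00 X7.22 Y158.44
M3 S767
G01 X54.60 Y67.07 F1629
M5
G00 X0.00 Y0.00

viewBox `0 0 115.14 169.40` with mm width/height → 1 unit = 1 mm. Flip: y_m = 169.40 − y_svg.

**Shape 1** — `<path>` quadratic bezier, stroke `#ff00ff` → cut (S767, F1629). Control points (SVG): P0=(24.83,100.57), P1=(26.40,68.46), P2=(12.50,80.28); sampled at t=k/6. Machine vertices: (24.83,68.83) → (24.92,78.31) → (24.16,85.36) → (22.53,89.96) → (20.05,92.12) → (16.70,91.84) → (12.50,89.12). Open path.

**Shape 2** — `<path>` rectangle, stroke `#ff00ff` → cut (S767, F1629). Machine vertices: (33.03,163.11) → (68.97,163.11) → (68.97,122.75) → (33.03,122.75) → (33.03,163.11). Closed: final G1 returns to the first vertex.

**Shape 3** — `<polygon>` regular polygon, stroke `#ff0000` → score (S657, F1823). Machine vertices: (108.07,60.27) → (107.74,47.65) → (96.64,41.61) → (85.87,48.21) → (86.20,60.83) → (97.30,66.87) → (108.07,60.27). Closed: final G1 returns to the first vertex.

**Shape 4** — `<polygon>` rectangle, stroke `#ff00ff` → cut (S767, F1629). Machine vertices: (58.47,139.96) → (96.51,139.96) → (96.51,105.97) → (58.47,105.97) → (58.47,139.96). Closed: final G1 returns to the first vertex.

**Shape 5** — `<rect>` rectangle, stroke `#ff0000` → score (S657, F1823). Machine vertices: (27.11,152.04) → (60.86,152.04) → (60.86,109.21) → (27.11,109.21) → (27.11,152.04). Closed: final G1 returns to the first vertex.

**Shape 6** — `<polyline>` line segment, stroke `#ff00ff` → cut (S767, F1629). Machine vertices: (7.22,158.44) → (54.60,67.07). Open path.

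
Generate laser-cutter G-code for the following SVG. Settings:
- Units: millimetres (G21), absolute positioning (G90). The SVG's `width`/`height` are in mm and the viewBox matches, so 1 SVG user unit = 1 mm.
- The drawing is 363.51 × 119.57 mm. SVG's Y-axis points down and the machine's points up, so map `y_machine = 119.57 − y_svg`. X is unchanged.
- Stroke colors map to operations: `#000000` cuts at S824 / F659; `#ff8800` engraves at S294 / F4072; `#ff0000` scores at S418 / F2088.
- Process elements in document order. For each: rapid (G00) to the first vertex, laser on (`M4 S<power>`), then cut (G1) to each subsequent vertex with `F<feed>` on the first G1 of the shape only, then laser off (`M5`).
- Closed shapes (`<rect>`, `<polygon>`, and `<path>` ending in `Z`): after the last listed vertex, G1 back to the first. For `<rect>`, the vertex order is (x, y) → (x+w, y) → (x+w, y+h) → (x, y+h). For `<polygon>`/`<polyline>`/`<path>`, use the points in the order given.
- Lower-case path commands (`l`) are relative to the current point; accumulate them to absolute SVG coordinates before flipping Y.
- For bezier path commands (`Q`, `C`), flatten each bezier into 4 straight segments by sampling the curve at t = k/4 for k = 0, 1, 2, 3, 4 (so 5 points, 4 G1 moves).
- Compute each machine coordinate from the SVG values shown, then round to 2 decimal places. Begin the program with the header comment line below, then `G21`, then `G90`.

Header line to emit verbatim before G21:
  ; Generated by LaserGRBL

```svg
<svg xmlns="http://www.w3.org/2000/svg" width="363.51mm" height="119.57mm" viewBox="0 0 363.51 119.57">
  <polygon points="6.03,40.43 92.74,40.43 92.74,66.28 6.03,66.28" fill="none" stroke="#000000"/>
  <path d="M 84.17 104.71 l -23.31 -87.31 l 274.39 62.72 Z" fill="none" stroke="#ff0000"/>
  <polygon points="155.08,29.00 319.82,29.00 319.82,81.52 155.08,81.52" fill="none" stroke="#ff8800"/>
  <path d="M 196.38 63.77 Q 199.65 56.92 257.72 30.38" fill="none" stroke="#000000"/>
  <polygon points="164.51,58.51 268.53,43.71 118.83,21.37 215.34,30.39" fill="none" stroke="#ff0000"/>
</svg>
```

; Generated by LaserGRBL
G21
G90
G00 X6.03 Y79.14
M4 S824
G1 X92.74 Y79.14 F659
G1 X92.74 Y53.29
G1 X6.03 Y53.29
G1 X6.03 Y79.14
M5
G00 X84.17 Y14.86
M4 S418
G1 X60.86 Y102.17 F2088
G1 X335.25 Y39.45
G1 X84.17 Y14.86
M5
G00 X155.08 Y90.57
M4 S294
G1 X319.82 Y90.57 F4072
G1 X319.82 Y38.05
G1 X155.08 Y38.05
G1 X155.08 Y90.57
M5
G00 X196.38 Y55.80
M4 S824
G1 X201.44 Y60.46 F659
G1 X213.35 Y67.57
G1 X232.11 Y77.15
G1 X257.72 Y89.19
M5
G00 X164.51 Y61.06
M4 S418
G1 X268.53 Y75.86 F2088
G1 X118.83 Y98.20
G1 X215.34 Y89.18
G1 X164.51 Y61.06
M5

1 u = 1 mm; y_m = 119.57 − y.

[1] `<polygon>` rectangle, #000000→cut S824 F659: (6.03,79.14) → (92.74,79.14) → (92.74,53.29) → (6.03,53.29) → (6.03,79.14) (closed)

[2] `<path>` closed polygon, #ff0000→score S418 F2088: (84.17,14.86) → (60.86,102.17) → (335.25,39.45) → (84.17,14.86) (closed)

[3] `<polygon>` rectangle, #ff8800→engrave S294 F4072: (155.08,90.57) → (319.82,90.57) → (319.82,38.05) → (155.08,38.05) → (155.08,90.57) (closed)

[4] `<path>` quadratic bezier, #000000→cut S824 F659: (196.38,55.80) → (201.44,60.46) → (213.35,67.57) → (232.11,77.15) → (257.72,89.19)

[5] `<polygon>` closed polygon, #ff0000→score S418 F2088: (164.51,61.06) → (268.53,75.86) → (118.83,98.20) → (215.34,89.18) → (164.51,61.06) (closed)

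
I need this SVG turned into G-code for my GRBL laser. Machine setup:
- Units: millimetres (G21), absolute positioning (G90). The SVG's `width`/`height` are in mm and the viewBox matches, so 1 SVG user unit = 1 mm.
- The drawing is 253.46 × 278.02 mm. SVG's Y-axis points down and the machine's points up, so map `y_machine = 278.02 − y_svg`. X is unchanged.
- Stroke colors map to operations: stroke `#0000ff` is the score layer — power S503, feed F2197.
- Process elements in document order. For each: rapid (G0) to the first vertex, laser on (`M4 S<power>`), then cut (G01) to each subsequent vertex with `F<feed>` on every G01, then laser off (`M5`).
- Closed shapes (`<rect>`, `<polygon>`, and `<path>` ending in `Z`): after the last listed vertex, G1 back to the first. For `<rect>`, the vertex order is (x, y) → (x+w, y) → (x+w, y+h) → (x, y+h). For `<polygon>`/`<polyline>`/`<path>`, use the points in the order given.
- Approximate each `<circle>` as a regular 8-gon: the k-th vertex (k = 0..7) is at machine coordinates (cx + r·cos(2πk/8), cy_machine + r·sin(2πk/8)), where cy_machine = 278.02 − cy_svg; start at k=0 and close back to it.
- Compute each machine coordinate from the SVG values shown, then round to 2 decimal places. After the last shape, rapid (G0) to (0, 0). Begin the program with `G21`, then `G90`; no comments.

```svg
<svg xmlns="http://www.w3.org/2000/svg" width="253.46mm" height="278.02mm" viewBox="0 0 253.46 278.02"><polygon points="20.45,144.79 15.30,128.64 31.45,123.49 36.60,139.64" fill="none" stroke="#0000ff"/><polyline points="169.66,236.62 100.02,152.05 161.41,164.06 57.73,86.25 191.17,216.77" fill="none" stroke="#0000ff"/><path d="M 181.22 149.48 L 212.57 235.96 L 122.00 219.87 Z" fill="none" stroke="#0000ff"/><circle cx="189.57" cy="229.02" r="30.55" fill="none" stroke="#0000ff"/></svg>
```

G21
G90
G0 X20.45 Y133.23
M4 S503
G01 X15.30 Y149.38 F2197
G01 X31.45 Y154.53 F2197
G01 X36.60 Y138.38 F2197
G01 X20.45 Y133.23 F2197
M5
G0 X169.66 Y41.40
M4 S503
G01 X100.02 Y125.97 F2197
G01 X161.41 Y113.96 F2197
G01 X57.73 Y191.77 F2197
G01 X191.17 Y61.25 F2197
M5
G0 X181.22 Y128.54
M4 S503
G01 X212.57 Y42.06 F2197
G01 X122.00 Y58.15 F2197
G01 X181.22 Y128.54 F2197
M5
G0 X220.12 Y49.00
M4 S503
G01 X211.17 Y70.60 F2197
G01 X189.57 Y79.55 F2197
G01 X167.97 Y70.60 F2197
G01 X159.02 Y49.00 F2197
G01 X167.97 Y27.40 F2197
G01 X189.57 Y18.45 F2197
G01 X211.17 Y27.40 F2197
G01 X220.12 Y49.00 F2197
M5
G0 X0.00 Y0.00

Since the viewBox matches the mm dimensions, user units are millimetres directly. The only transform is the Y-flip y_m = 278.02 − y_svg.

Shape 1 is a regular polygon drawn with `<polygon>`. Its stroke #0000ff means score at S503, F2197. After flipping Y the toolpath is (20.45,133.23) → (15.30,149.38) → (31.45,154.53) → (36.60,138.38) → (20.45,133.23), returning to the start.

Shape 2 is a open polyline drawn with `<polyline>`. Its stroke #0000ff means score at S503, F2197. After flipping Y the toolpath is (169.66,41.40) → (100.02,125.97) → (161.41,113.96) → (57.73,191.77) → (191.17,61.25).

Shape 3 is a regular polygon drawn with `<path>`. Its stroke #0000ff means score at S503, F2197. After flipping Y the toolpath is (181.22,128.54) → (212.57,42.06) → (122.00,58.15) → (181.22,128.54), returning to the start.

Shape 4 is a circle drawn with `<circle>`. Its stroke #0000ff means score at S503, F2197. After flipping Y the toolpath is (220.12,49.00) → (211.17,70.60) → (189.57,79.55) → (167.97,70.60) → (159.02,49.00) → (167.97,27.40) → (189.57,18.45) → (211.17,27.40) → (220.12,49.00), returning to the start.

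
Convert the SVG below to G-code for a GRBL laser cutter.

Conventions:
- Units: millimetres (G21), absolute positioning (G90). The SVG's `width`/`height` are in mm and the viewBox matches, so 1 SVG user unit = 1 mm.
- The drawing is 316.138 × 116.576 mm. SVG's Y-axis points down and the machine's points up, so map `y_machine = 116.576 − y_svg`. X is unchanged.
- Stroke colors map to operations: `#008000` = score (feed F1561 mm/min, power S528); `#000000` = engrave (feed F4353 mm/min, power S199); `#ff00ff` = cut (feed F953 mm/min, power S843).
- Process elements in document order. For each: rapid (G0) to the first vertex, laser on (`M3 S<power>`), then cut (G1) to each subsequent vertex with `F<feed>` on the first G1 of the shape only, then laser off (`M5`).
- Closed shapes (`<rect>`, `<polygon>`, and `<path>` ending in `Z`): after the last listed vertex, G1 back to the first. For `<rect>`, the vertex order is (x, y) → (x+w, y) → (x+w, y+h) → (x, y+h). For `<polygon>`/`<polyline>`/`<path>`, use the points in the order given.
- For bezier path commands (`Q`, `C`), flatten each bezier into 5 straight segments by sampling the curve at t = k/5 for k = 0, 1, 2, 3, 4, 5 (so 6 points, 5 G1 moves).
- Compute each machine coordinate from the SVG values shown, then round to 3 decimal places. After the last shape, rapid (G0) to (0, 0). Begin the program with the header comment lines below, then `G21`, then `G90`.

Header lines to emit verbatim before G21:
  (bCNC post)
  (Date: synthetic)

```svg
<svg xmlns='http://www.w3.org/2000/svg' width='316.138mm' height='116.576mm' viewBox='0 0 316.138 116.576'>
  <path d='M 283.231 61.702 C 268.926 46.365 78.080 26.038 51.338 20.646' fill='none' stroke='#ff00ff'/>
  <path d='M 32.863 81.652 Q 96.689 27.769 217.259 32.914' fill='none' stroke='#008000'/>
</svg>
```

Since the viewBox matches the mm dimensions, user units are millimetres directly. The only transform is the Y-flip y_m = 116.576 − y_svg.

Shape 1 is a cubic bezier drawn with `<path>`. Its stroke #ff00ff means cut at S843, F953. After flipping Y the toolpath is (283.231,54.874) → (256.188,64.516) → (203.127,74.398) → (140.397,83.566) → (84.351,91.062) → (51.338,95.930).

Shape 2 is a quadratic bezier drawn with `<path>`. Its stroke #008000 means score at S528, F1561. After flipping Y the toolpath is (32.863,34.924) → (60.663,54.116) → (93.003,68.586) → (129.882,78.334) → (171.301,83.359) → (217.259,83.662).

(bCNC post)
(Date: synthetic)
G21
G90
G0 X283.231 Y54.874
M3 S843
G1 X256.188 Y64.516 F953
G1 X203.127 Y74.398
G1 X140.397 Y83.566
G1 X84.351 Y91.062
G1 X51.338 Y95.930
M5
G0 X32.863 Y34.924
M3 S528
G1 X60.663 Y54.116 F1561
G1 X93.003 Y68.586
G1 X129.882 Y78.334
G1 X171.301 Y83.359
G1 X217.259 Y83.662
M5
G0 X0.000 Y0.000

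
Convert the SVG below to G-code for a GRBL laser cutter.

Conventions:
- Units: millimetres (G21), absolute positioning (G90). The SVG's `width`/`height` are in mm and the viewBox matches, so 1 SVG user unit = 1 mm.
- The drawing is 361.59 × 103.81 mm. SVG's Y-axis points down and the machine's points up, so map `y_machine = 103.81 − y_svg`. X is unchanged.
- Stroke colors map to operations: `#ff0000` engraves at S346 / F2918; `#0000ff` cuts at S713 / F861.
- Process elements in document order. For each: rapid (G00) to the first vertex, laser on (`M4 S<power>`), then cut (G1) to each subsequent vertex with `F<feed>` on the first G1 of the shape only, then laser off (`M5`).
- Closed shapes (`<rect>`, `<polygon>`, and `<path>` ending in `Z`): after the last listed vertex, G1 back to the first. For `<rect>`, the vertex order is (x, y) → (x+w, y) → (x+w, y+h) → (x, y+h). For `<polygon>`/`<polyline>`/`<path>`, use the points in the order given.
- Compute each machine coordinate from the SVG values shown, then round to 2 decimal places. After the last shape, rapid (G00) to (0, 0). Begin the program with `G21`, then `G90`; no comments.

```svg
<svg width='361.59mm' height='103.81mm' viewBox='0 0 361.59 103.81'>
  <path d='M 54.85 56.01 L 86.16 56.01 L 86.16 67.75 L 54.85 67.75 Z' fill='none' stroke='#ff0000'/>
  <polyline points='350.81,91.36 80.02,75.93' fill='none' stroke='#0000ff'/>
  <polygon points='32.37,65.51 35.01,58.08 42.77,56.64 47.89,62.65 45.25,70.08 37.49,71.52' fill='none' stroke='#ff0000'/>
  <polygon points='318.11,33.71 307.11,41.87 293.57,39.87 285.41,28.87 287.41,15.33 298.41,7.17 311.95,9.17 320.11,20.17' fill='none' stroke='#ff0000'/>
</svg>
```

viewBox `0 0 361.59 103.81` with mm width/height → 1 unit = 1 mm. Flip: y_m = 103.81 − y_svg.

**Shape 1** — `<path>` rectangle, stroke `#ff0000` → engrave (S346, F2918). Machine vertices: (54.85,47.80) → (86.16,47.80) → (86.16,36.06) → (54.85,36.06) → (54.85,47.80). Closed: final G1 returns to the first vertex.

**Shape 2** — `<polyline>` line segment, stroke `#0000ff` → cut (S713, F861). Machine vertices: (350.81,12.45) → (80.02,27.88). Open path.

**Shape 3** — `<polygon>` regular polygon, stroke `#ff0000` → engrave (S346, F2918). Machine vertices: (32.37,38.30) → (35.01,45.73) → (42.77,47.17) → (47.89,41.16) → (45.25,33.73) → (37.49,32.29) → (32.37,38.30). Closed: final G1 returns to the first vertex.

**Shape 4** — `<polygon>` regular polygon, stroke `#ff0000` → engrave (S346, F2918). Machine vertices: (318.11,70.10) → (307.11,61.94) → (293.57,63.94) → (285.41,74.94) → (287.41,88.48) → (298.41,96.64) → (311.95,94.64) → (320.11,83.64) → (318.11,70.10). Closed: final G1 returns to the first vertex.

G21
G90
G00 X54.85 Y47.80
M4 S346
G1 X86.16 Y47.80 F2918
G1 X86.16 Y36.06
G1 X54.85 Y36.06
G1 X54.85 Y47.80
M5
G00 X350.81 Y12.45
M4 S713
G1 X80.02 Y27.88 F861
M5
G00 X32.37 Y38.30
M4 S346
G1 X35.01 Y45.73 F2918
G1 X42.77 Y47.17
G1 X47.89 Y41.16
G1 X45.25 Y33.73
G1 X37.49 Y32.29
G1 X32.37 Y38.30
M5
G00 X318.11 Y70.10
M4 S346
G1 X307.11 Y61.94 F2918
G1 X293.57 Y63.94
G1 X285.41 Y74.94
G1 X287.41 Y88.48
G1 X298.41 Y96.64
G1 X311.95 Y94.64
G1 X320.11 Y83.64
G1 X318.11 Y70.10
M5
G00 X0.00 Y0.00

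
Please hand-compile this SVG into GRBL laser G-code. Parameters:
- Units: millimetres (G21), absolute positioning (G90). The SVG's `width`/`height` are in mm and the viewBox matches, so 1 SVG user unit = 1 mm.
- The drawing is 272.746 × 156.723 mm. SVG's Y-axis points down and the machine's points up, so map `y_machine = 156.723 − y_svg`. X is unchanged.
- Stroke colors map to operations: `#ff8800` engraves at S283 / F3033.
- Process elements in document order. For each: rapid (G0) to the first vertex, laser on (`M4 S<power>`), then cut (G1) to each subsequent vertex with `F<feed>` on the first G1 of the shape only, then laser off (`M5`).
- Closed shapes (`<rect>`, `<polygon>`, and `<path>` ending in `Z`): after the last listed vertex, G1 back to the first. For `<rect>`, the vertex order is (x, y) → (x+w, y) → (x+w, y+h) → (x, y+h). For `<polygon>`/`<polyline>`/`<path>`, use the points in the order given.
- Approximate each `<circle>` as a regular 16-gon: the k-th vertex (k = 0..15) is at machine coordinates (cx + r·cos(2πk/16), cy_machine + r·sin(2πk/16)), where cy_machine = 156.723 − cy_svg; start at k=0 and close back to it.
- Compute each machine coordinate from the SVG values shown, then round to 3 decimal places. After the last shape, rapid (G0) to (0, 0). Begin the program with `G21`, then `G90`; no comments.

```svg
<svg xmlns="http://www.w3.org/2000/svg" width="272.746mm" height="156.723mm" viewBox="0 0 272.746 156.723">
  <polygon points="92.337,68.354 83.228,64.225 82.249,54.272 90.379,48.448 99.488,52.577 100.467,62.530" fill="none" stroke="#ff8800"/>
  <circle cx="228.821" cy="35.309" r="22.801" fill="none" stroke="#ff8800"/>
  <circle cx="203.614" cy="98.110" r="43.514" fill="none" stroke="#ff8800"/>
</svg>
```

1 u = 1 mm; y_m = 156.723 − y.

[1] `<polygon>` regular polygon, #ff8800→engrave S283 F3033: (92.337,88.369) → (83.228,92.498) → (82.249,102.451) → (90.379,108.275) → (99.488,104.146) → (100.467,94.193) → (92.337,88.369) (closed)

[2] `<circle>` circle, #ff8800→engrave S283 F3033: (251.622,121.414) → (249.886,130.140) → (244.944,137.537) → (237.547,142.479) → (228.821,144.215) → (220.095,142.479) → (212.698,137.537) → (207.756,130.140) → (206.020,121.414) → (207.756,112.688) → (212.698,105.291) → (220.095,100.349) → (228.821,98.613) → (237.547,100.349) → (244.944,105.291) → (249.886,112.688) → (251.622,121.414) (closed)

[3] `<circle>` circle, #ff8800→engrave S283 F3033: (247.128,58.613) → (243.816,75.265) → (234.383,89.382) → (220.266,98.815) → (203.614,102.127) → (186.962,98.815) → (172.845,89.382) → (163.412,75.265) → (160.100,58.613) → (163.412,41.961) → (172.845,27.844) → (186.962,18.411) → (203.614,15.099) → (220.266,18.411) → (234.383,27.844) → (243.816,41.961) → (247.128,58.613) (closed)

G21
G90
G0 X92.337 Y88.369
M4 S283
G1 X83.228 Y92.498 F3033
G1 X82.249 Y102.451
G1 X90.379 Y108.275
G1 X99.488 Y104.146
G1 X100.467 Y94.193
G1 X92.337 Y88.369
M5
G0 X251.622 Y121.414
M4 S283
G1 X249.886 Y130.140 F3033
G1 X244.944 Y137.537
G1 X237.547 Y142.479
G1 X228.821 Y144.215
G1 X220.095 Y142.479
G1 X212.698 Y137.537
G1 X207.756 Y130.140
G1 X206.020 Y121.414
G1 X207.756 Y112.688
G1 X212.698 Y105.291
G1 X220.095 Y100.349
G1 X228.821 Y98.613
G1 X237.547 Y100.349
G1 X244.944 Y105.291
G1 X249.886 Y112.688
G1 X251.622 Y121.414
M5
G0 X247.128 Y58.613
M4 S283
G1 X243.816 Y75.265 F3033
G1 X234.383 Y89.382
G1 X220.266 Y98.815
G1 X203.614 Y102.127
G1 X186.962 Y98.815
G1 X172.845 Y89.382
G1 X163.412 Y75.265
G1 X160.100 Y58.613
G1 X163.412 Y41.961
G1 X172.845 Y27.844
G1 X186.962 Y18.411
G1 X203.614 Y15.099
G1 X220.266 Y18.411
G1 X234.383 Y27.844
G1 X243.816 Y41.961
G1 X247.128 Y58.613
M5
G0 X0.000 Y0.000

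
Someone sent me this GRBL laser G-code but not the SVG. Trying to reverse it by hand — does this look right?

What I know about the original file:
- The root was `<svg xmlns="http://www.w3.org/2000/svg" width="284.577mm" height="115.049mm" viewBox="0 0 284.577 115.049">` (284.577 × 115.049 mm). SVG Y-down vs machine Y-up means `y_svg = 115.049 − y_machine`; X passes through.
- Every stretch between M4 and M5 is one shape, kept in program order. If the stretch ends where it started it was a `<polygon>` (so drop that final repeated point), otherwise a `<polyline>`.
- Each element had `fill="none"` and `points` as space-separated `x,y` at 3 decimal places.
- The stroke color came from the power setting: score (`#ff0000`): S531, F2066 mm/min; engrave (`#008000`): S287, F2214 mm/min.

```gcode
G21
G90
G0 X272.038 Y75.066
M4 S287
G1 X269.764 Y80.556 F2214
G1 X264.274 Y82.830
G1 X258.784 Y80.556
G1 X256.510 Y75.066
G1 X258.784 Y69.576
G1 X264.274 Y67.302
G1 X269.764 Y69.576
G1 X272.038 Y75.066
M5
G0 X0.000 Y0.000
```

Machine Y-up, SVG Y-down with viewBox height 115.049, so y_svg = 115.049 − y_machine; X carries over. Every run uses S287, so all elements get stroke `#008000` (engrave).

Run 1: The run returns to its start, so emit a `<polygon>` with points (Y-flipped): 272.038,39.983 269.764,34.493 264.274,32.219 258.784,34.493 256.510,39.983 258.784,45.473 264.274,47.747 269.764,45.473.

<svg xmlns="http://www.w3.org/2000/svg" width="284.577mm" height="115.049mm" viewBox="0 0 284.577 115.049">
  <polygon points="272.038,39.983 269.764,34.493 264.274,32.219 258.784,34.493 256.510,39.983 258.784,45.473 264.274,47.747 269.764,45.473" fill="none" stroke="#008000"/>
</svg>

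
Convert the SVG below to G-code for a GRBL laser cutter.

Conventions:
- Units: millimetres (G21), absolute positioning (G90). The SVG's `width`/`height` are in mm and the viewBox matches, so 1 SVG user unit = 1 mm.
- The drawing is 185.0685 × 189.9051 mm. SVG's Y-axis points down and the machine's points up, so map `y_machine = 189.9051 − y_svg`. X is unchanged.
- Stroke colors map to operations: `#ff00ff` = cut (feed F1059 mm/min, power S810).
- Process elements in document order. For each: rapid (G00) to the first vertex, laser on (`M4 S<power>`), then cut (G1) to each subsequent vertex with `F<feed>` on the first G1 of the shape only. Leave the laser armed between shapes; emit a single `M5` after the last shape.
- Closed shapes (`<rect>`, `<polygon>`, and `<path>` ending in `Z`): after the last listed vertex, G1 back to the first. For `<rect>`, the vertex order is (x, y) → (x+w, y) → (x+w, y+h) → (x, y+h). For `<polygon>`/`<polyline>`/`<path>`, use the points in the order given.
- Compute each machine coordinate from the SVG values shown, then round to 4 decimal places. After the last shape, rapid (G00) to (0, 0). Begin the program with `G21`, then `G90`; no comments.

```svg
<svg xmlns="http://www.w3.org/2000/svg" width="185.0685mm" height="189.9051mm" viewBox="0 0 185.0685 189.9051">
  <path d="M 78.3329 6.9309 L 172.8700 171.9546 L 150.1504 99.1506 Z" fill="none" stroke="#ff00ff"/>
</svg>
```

Since the viewBox matches the mm dimensions, user units are millimetres directly. The only transform is the Y-flip y_m = 189.9051 − y_svg.

Shape 1 is a closed polygon drawn with `<path>`. Its stroke #ff00ff means cut at S810, F1059. After flipping Y the toolpath is (78.3329,182.9742) → (172.8700,17.9505) → (150.1504,90.7545) → (78.3329,182.9742), returning to the start.

G21
G90
G00 X78.3329 Y182.9742
M4 S810
G1 X172.8700 Y17.9505 F1059
G1 X150.1504 Y90.7545
G1 X78.3329 Y182.9742
M5
G00 X0.0000 Y0.0000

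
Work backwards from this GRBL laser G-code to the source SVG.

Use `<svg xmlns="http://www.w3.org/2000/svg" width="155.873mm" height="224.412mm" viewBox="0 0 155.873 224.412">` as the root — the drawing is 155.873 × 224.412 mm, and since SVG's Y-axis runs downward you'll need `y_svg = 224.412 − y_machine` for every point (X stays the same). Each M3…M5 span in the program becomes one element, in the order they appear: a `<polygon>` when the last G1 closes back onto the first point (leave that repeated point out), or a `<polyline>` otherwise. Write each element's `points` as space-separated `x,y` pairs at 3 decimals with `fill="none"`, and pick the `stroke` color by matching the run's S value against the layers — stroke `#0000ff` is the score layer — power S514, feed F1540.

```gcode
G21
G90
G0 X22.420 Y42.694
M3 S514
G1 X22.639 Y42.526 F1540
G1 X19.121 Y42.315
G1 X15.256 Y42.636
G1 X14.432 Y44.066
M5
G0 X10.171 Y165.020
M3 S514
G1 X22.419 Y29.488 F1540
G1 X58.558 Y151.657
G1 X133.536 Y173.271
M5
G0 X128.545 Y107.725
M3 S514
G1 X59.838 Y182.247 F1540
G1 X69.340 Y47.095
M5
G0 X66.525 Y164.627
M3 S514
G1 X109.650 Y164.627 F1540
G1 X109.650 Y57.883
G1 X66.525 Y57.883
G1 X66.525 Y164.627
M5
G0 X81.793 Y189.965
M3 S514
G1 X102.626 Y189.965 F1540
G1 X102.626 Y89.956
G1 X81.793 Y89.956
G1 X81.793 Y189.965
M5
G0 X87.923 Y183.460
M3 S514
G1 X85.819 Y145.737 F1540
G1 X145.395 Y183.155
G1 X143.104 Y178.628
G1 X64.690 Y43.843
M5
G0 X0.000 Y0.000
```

<svg xmlns="http://www.w3.org/2000/svg" width="155.873mm" height="224.412mm" viewBox="0 0 155.873 224.412">
  <polyline points="22.420,181.718 22.639,181.886 19.121,182.097 15.256,181.776 14.432,180.346" fill="none" stroke="#0000ff"/>
  <polyline points="10.171,59.392 22.419,194.924 58.558,72.755 133.536,51.141" fill="none" stroke="#0000ff"/>
  <polyline points="128.545,116.687 59.838,42.165 69.340,177.317" fill="none" stroke="#0000ff"/>
  <polygon points="66.525,59.785 109.650,59.785 109.650,166.529 66.525,166.529" fill="none" stroke="#0000ff"/>
  <polygon points="81.793,34.447 102.626,34.447 102.626,134.456 81.793,134.456" fill="none" stroke="#0000ff"/>
  <polyline points="87.923,40.952 85.819,78.675 145.395,41.257 143.104,45.784 64.690,180.569" fill="none" stroke="#0000ff"/>
</svg>

Machine Y-up, SVG Y-down with viewBox height 224.412, so y_svg = 224.412 − y_machine; X carries over. Every run uses S514, so all elements get stroke `#0000ff` (score).

Run 1: The run is open, so emit a `<polyline>` with points (Y-flipped): 22.420,181.718 22.639,181.886 19.121,182.097 15.256,181.776 14.432,180.346.

Run 2: The run is open, so emit a `<polyline>` with points (Y-flipped): 10.171,59.392 22.419,194.924 58.558,72.755 133.536,51.141.

Run 3: The run is open, so emit a `<polyline>` with points (Y-flipped): 128.545,116.687 59.838,42.165 69.340,177.317.

Run 4: The run returns to its start, so emit a `<polygon>` with points (Y-flipped): 66.525,59.785 109.650,59.785 109.650,166.529 66.525,166.529.

Run 5: The run returns to its start, so emit a `<polygon>` with points (Y-flipped): 81.793,34.447 102.626,34.447 102.626,134.456 81.793,134.456.

Run 6: The run is open, so emit a `<polyline>` with points (Y-flipped): 87.923,40.952 85.819,78.675 145.395,41.257 143.104,45.784 64.690,180.569.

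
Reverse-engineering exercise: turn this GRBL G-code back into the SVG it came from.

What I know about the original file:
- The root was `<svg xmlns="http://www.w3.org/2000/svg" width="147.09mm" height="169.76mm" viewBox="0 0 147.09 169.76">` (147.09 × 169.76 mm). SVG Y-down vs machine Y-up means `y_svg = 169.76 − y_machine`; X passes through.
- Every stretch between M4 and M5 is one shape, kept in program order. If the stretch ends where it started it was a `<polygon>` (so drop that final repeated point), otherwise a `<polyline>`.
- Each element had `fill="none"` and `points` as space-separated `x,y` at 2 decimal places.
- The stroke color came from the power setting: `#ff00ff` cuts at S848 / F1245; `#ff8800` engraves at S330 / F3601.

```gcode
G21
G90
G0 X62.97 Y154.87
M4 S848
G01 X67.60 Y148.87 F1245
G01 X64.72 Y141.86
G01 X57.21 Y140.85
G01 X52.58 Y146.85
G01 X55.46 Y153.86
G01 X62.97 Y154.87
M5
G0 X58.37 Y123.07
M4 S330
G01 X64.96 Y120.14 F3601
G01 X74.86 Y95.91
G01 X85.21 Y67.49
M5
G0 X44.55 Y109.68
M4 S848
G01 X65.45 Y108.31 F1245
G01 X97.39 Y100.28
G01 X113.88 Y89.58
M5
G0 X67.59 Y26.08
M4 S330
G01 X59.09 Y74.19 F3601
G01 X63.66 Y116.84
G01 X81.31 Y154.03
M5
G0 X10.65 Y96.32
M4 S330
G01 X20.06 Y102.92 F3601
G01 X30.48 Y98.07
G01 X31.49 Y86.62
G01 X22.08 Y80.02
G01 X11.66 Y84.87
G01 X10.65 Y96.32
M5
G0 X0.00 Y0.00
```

<svg xmlns="http://www.w3.org/2000/svg" width="147.09mm" height="169.76mm" viewBox="0 0 147.09 169.76">
  <polygon points="62.97,14.89 67.60,20.89 64.72,27.90 57.21,28.91 52.58,22.91 55.46,15.90" fill="none" stroke="#ff00ff"/>
  <polyline points="58.37,46.69 64.96,49.62 74.86,73.85 85.21,102.27" fill="none" stroke="#ff8800"/>
  <polyline points="44.55,60.08 65.45,61.45 97.39,69.48 113.88,80.18" fill="none" stroke="#ff00ff"/>
  <polyline points="67.59,143.68 59.09,95.57 63.66,52.92 81.31,15.73" fill="none" stroke="#ff8800"/>
  <polygon points="10.65,73.44 20.06,66.84 30.48,71.69 31.49,83.14 22.08,89.74 11.66,84.89" fill="none" stroke="#ff8800"/>
</svg>

y_svg = 169.76 − y_m.

[1] S848→`#ff00ff` (cut); closed run; points: 62.97,14.89 67.60,20.89 64.72,27.90 57.21,28.91 52.58,22.91 55.46,15.90

[2] S330→`#ff8800` (engrave); open run; points: 58.37,46.69 64.96,49.62 74.86,73.85 85.21,102.27

[3] S848→`#ff00ff` (cut); open run; points: 44.55,60.08 65.45,61.45 97.39,69.48 113.88,80.18

[4] S330→`#ff8800` (engrave); open run; points: 67.59,143.68 59.09,95.57 63.66,52.92 81.31,15.73

[5] S330→`#ff8800` (engrave); closed run; points: 10.65,73.44 20.06,66.84 30.48,71.69 31.49,83.14 22.08,89.74 11.66,84.89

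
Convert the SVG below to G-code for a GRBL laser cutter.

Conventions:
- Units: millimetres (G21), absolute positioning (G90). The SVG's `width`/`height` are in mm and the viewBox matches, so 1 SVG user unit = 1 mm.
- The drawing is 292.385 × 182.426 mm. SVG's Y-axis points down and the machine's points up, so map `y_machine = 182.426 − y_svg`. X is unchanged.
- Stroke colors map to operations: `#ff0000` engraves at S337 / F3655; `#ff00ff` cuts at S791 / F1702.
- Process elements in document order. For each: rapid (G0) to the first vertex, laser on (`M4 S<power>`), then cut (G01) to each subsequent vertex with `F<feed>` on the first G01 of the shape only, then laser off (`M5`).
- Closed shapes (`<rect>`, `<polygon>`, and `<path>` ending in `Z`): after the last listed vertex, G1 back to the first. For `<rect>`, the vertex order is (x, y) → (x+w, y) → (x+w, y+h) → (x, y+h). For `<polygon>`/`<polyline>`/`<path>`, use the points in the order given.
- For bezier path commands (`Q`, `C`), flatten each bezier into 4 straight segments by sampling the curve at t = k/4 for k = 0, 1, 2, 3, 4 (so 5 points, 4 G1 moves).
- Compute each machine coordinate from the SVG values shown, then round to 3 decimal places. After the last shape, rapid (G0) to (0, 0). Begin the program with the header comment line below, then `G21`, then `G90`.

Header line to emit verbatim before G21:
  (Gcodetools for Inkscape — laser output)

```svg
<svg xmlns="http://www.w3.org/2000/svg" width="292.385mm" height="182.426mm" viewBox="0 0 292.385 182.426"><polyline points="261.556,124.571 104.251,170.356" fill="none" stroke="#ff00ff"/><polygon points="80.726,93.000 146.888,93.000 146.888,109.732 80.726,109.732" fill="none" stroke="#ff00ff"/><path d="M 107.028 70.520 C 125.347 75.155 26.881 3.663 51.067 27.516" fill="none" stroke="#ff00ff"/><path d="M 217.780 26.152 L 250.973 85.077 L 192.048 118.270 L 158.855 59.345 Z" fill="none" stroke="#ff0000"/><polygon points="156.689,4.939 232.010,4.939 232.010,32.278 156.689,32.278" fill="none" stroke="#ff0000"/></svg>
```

(Gcodetools for Inkscape — laser output)
G21
G90
G0 X261.556 Y57.855
M4 S791
G01 X104.251 Y12.070 F1702
M5
G0 X80.726 Y89.426
M4 S791
G01 X146.888 Y89.426 F1702
G01 X146.888 Y72.694
G01 X80.726 Y72.694
G01 X80.726 Y89.426
M5
G0 X107.028 Y111.906
M4 S791
G01 X102.611 Y120.024 F1702
G01 X76.847 Y140.615
G01 X52.184 Y157.602
G01 X51.067 Y154.910
M5
G0 X217.780 Y156.274
M4 S337
G01 X250.973 Y97.349 F3655
G01 X192.048 Y64.156
G01 X158.855 Y123.081
G01 X217.780 Y156.274
M5
G0 X156.689 Y177.487
M4 S337
G01 X232.010 Y177.487 F3655
G01 X232.010 Y150.148
G01 X156.689 Y150.148
G01 X156.689 Y177.487
M5
G0 X0.000 Y0.000

viewBox `0 0 292.385 182.426` with mm width/height → 1 unit = 1 mm. Flip: y_m = 182.426 − y_svg.

**Shape 1** — `<polyline>` line segment, stroke `#ff00ff` → cut (S791, F1702). Machine vertices: (261.556,57.855) → (104.251,12.070). Open path.

**Shape 2** — `<polygon>` rectangle, stroke `#ff00ff` → cut (S791, F1702). Machine vertices: (80.726,89.426) → (146.888,89.426) → (146.888,72.694) → (80.726,72.694) → (80.726,89.426). Closed: final G1 returns to the first vertex.

**Shape 3** — `<path>` cubic bezier, stroke `#ff00ff` → cut (S791, F1702). Control points (SVG): P0=(107.028,70.520), P1=(125.347,75.155), P2=(26.881,3.663), P3=(51.067,27.516); sampled at t=k/4. Machine vertices: (107.028,111.906) → (102.611,120.024) → (76.847,140.615) → (52.184,157.602) → (51.067,154.910). Open path.

**Shape 4** — `<path>` regular polygon, stroke `#ff0000` → engrave (S337, F3655). Machine vertices: (217.780,156.274) → (250.973,97.349) → (192.048,64.156) → (158.855,123.081) → (217.780,156.274). Closed: final G1 returns to the first vertex.

**Shape 5** — `<polygon>` rectangle, stroke `#ff0000` → engrave (S337, F3655). Machine vertices: (156.689,177.487) → (232.010,177.487) → (232.010,150.148) → (156.689,150.148) → (156.689,177.487). Closed: final G1 returns to the first vertex.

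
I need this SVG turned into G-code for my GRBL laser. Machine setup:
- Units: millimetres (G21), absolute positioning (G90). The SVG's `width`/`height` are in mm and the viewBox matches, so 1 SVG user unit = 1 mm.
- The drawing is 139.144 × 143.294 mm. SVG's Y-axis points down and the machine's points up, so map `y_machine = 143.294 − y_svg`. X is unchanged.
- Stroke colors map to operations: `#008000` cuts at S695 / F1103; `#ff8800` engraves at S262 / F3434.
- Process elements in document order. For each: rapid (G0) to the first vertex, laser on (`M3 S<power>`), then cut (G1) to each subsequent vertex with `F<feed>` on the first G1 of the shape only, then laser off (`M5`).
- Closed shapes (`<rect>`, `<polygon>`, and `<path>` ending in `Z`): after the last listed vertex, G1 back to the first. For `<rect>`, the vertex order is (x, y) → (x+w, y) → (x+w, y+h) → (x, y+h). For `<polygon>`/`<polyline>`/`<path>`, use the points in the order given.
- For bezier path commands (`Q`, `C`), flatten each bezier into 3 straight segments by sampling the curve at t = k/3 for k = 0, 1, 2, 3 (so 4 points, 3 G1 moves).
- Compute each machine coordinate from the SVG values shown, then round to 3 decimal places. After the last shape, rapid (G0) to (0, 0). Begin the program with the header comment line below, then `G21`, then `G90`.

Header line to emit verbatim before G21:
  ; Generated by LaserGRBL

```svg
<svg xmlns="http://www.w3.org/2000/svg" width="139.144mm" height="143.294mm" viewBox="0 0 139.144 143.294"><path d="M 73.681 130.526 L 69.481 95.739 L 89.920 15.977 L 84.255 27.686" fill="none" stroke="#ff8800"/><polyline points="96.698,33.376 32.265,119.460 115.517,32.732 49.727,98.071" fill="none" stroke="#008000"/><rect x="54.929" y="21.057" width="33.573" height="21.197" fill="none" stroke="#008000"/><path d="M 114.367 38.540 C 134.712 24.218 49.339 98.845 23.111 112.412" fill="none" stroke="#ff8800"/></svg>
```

; Generated by LaserGRBL
G21
G90
G0 X73.681 Y12.768
M3 S262
G1 X69.481 Y47.555 F3434
G1 X89.920 Y127.317
G1 X84.255 Y115.608
M5
G0 X96.698 Y109.918
M3 S695
G1 X32.265 Y23.834 F1103
G1 X115.517 Y110.562
G1 X49.727 Y45.223
M5
G0 X54.929 Y122.237
M3 S695
G1 X88.502 Y122.237 F1103
G1 X88.502 Y101.040
G1 X54.929 Y101.040
G1 X54.929 Y122.237
M5
G0 X114.367 Y104.754
M3 S262
G1 X105.579 Y94.982 F3434
G1 X62.948 Y59.246
G1 X23.111 Y30.882
M5
G0 X0.000 Y0.000

1 u = 1 mm; y_m = 143.294 − y.

[1] `<path>` open polyline, #ff8800→engrave S262 F3434: (73.681,12.768) → (69.481,47.555) → (89.920,127.317) → (84.255,115.608)

[2] `<polyline>` open polyline, #008000→cut S695 F1103: (96.698,109.918) → (32.265,23.834) → (115.517,110.562) → (49.727,45.223)

[3] `<rect>` rectangle, #008000→cut S695 F1103: (54.929,122.237) → (88.502,122.237) → (88.502,101.040) → (54.929,101.040) → (54.929,122.237) (closed)

[4] `<path>` cubic bezier, #ff8800→engrave S262 F3434: (114.367,104.754) → (105.579,94.982) → (62.948,59.246) → (23.111,30.882)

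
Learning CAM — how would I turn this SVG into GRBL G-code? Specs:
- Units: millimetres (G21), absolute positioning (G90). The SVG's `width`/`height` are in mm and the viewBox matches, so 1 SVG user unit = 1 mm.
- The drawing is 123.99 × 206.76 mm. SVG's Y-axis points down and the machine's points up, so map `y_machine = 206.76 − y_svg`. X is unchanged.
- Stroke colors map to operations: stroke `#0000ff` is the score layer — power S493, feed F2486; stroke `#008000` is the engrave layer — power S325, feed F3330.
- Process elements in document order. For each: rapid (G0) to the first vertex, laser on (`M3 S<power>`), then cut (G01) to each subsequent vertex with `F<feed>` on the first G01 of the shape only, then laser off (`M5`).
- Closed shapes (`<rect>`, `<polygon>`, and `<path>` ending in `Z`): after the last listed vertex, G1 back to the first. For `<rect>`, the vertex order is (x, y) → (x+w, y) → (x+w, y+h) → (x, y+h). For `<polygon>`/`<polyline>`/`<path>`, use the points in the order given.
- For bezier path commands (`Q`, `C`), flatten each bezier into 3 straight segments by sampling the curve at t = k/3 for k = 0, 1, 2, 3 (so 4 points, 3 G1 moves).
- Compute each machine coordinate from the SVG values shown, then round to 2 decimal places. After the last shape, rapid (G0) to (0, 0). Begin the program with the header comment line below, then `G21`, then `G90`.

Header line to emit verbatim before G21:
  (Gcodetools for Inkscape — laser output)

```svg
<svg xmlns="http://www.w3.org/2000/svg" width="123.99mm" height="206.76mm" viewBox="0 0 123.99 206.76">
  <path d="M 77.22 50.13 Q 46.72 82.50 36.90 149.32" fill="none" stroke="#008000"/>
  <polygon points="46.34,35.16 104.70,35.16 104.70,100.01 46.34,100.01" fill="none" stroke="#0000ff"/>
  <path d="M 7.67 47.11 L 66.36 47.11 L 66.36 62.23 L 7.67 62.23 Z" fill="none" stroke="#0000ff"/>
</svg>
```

viewBox `0 0 123.99 206.76` with mm width/height → 1 unit = 1 mm. Flip: y_m = 206.76 − y_svg.

**Shape 1** — `<path>` quadratic bezier, stroke `#008000` → engrave (S325, F3330). Control points (SVG): P0=(77.22,50.13), P1=(46.72,82.50), P2=(36.90,149.32); sampled at t=k/3. Machine vertices: (77.22,156.63) → (59.18,131.22) → (45.74,98.16) → (36.90,57.44). Open path.

**Shape 2** — `<polygon>` rectangle, stroke `#0000ff` → score (S493, F2486). Machine vertices: (46.34,171.60) → (104.70,171.60) → (104.70,106.75) → (46.34,106.75) → (46.34,171.60). Closed: final G1 returns to the first vertex.

**Shape 3** — `<path>` rectangle, stroke `#0000ff` → score (S493, F2486). Machine vertices: (7.67,159.65) → (66.36,159.65) → (66.36,144.53) → (7.67,144.53) → (7.67,159.65). Closed: final G1 returns to the first vertex.

(Gcodetools for Inkscape — laser output)
G21
G90
G0 X77.22 Y156.63
M3 S325
G01 X59.18 Y131.22 F3330
G01 X45.74 Y98.16
G01 X36.90 Y57.44
M5
G0 X46.34 Y171.60
M3 S493
G01 X104.70 Y171.60 F2486
G01 X104.70 Y106.75
G01 X46.34 Y106.75
G01 X46.34 Y171.60
M5
G0 X7.67 Y159.65
M3 S493
G01 X66.36 Y159.65 F2486
G01 X66.36 Y144.53
G01 X7.67 Y144.53
G01 X7.67 Y159.65
M5
G0 X0.00 Y0.00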